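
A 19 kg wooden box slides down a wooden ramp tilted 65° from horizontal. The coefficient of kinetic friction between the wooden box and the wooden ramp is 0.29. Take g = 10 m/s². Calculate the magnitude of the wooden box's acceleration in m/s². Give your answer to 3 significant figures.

Resolving the weight along the incline: the component pulling the wooden box down the slope is mg sin 65° = 19 × 10 × 0.9063 = 172.197 N, and the normal force is N = mg cos 65° = 19 × 10 × 0.4226 = 80.294 N.
Kinetic friction acts up the slope with magnitude f = μN = 0.29 × 80.294 = 23.285 N.
Net force along the incline is 172.197 − 23.285 = 148.912 N, so a = 148.912 / 19 = 7.8375 m/s².

7.84 m/s²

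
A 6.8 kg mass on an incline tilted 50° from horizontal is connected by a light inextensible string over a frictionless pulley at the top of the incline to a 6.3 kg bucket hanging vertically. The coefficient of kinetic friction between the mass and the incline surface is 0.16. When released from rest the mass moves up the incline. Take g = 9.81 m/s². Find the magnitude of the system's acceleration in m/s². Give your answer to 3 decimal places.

For the mass on the incline: the weight component along the slope is m₁g sin 50° = 6.8 × 9.81 × 0.7660 = 51.098 N and the normal force is N = m₁g cos 50° = 42.879 N.
Kinetic friction opposes the mass's motion up the incline: f = μN = 0.16 × 42.879 = 6.861 N acting down the slope.
Newton's second law for the mass (up-slope positive): T − 51.098 − 6.861 = 6.8 a. For the hanging bucket (downward positive): 6.3 × 9.81 − T = 6.3 a.
Adding the two equations eliminates T: 3.844 = 13.1 a, so a = 0.2934 m/s².

0.293 m/s²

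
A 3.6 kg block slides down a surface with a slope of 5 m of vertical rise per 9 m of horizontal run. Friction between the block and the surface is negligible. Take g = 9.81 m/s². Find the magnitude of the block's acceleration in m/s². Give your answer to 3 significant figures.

Resolving the weight along the incline: the component pulling the block down the slope is mg sin 29.05° = 3.6 × 9.81 × 0.4856 = 17.149 N, and the normal force is N = mg cos 29.05° = 3.6 × 9.81 × 0.8742 = 30.873 N.
With no friction the net force along the incline is 17.149 N, so a = g sin 29.05° = 17.149 / 3.6 = 4.7636 m/s².

4.76 m/s²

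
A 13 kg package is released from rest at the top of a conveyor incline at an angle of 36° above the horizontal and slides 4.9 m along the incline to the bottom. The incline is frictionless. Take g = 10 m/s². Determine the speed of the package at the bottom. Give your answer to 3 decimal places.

7.590 m/s

The weight component along the incline is mg sin 36° = 76.412 N and the normal force is N = mg cos 36° = 105.172 N.
With no friction, a = g sin 36° = 5.8779 m/s².
Starting from rest over a distance of 4.9 m, v² = 2aL = 2 × 5.8779 × 4.9 = 57.6034, so v = 7.5897 m/s.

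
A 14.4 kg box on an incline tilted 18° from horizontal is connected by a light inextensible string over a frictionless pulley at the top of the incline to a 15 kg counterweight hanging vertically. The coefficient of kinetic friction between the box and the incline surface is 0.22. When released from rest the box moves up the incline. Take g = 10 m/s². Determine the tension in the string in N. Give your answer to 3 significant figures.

For the box on the incline: the weight component along the slope is m₁g sin 18° = 14.4 × 10 × 0.3090 = 44.496 N and the normal force is N = m₁g cos 18° = 136.952 N.
Kinetic friction opposes the box's motion up the incline: f = μN = 0.22 × 136.952 = 30.129 N acting down the slope.
Newton's second law for the box (up-slope positive): T − 44.496 − 30.129 = 14.4 a. For the hanging counterweight (downward positive): 15 × 10 − T = 15 a.
Adding the two equations eliminates T: 75.375 = 29.4 a, so a = 2.5638 m/s².
Then from the hanging counterweight's equation, T = 15 × (10 − 2.5638) = 111.543 N.

112 N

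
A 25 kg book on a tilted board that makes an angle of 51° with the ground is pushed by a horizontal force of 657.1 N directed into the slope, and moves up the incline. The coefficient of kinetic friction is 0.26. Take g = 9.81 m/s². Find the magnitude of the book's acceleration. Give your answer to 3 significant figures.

2.00 m/s²

The horizontal push has components F cos 51° = 657.1 × 0.6293 = 413.513 N up the incline and F sin 51° = 657.1 × 0.7771 = 510.632 N pressing into the surface.
The normal force is therefore N = mg cos 51° + F sin 51° = 154.336 + 510.632 = 664.968 N, and kinetic friction down the slope is μN = 0.26 × 664.968 = 172.892 N.
Along the incline: F cos 51° − mg sin 51° − μN = ma, so 413.513 − 190.584 − 172.892 = 25 a, giving a = 2.0015 m/s².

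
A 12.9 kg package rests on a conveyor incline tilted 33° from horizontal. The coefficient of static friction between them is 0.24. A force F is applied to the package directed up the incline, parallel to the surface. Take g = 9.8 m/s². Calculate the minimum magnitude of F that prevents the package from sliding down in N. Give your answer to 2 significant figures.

The normal force is N = mg cos 33° = 106.025 N. With F at its minimum the package is on the verge of sliding down, so static friction is at its maximum μ_s N = 0.24 × 106.025 = 25.446 N and acts up the slope.
Equilibrium along the incline: F + μ_s N = mg sin 33°, so F = 68.853 − 25.446 = 43.407 N.

43 N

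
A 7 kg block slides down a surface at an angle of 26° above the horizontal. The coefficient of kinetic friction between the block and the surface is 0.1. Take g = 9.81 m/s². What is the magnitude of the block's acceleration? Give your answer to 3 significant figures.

3.42 m/s²

Resolving the weight along the incline: the component pulling the block down the slope is mg sin 26° = 7 × 9.81 × 0.4384 = 30.105 N, and the normal force is N = mg cos 26° = 7 × 9.81 × 0.8988 = 61.721 N.
Kinetic friction acts up the slope with magnitude f = μN = 0.1 × 61.721 = 6.172 N.
Net force along the incline is 30.105 − 6.172 = 23.933 N, so a = 23.933 / 7 = 3.4190 m/s².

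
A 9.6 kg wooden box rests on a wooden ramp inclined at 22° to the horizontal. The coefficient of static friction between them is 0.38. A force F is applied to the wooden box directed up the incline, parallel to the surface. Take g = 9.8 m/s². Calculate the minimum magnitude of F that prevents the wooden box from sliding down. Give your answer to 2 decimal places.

2.10 N

The normal force is N = mg cos 22° = 87.229 N. With F at its minimum the wooden box is on the verge of sliding down, so static friction is at its maximum μ_s N = 0.38 × 87.229 = 33.147 N and acts up the slope.
Equilibrium along the incline: F + μ_s N = mg sin 22°, so F = 35.243 − 33.147 = 2.096 N.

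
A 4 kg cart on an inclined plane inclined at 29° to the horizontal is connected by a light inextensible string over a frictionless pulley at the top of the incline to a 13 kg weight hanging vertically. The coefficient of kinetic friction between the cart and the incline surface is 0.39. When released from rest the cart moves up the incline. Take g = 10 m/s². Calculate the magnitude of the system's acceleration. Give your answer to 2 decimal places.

5.70 m/s²

For the cart on the incline: the weight component along the slope is m₁g sin 29° = 4 × 10 × 0.4848 = 19.392 N and the normal force is N = m₁g cos 29° = 34.985 N.
Kinetic friction opposes the cart's motion up the incline: f = μN = 0.39 × 34.985 = 13.644 N acting down the slope.
Newton's second law for the cart (up-slope positive): T − 19.392 − 13.644 = 4 a. For the hanging weight (downward positive): 13 × 10 − T = 13 a.
Adding the two equations eliminates T: 96.964 = 17 a, so a = 5.7038 m/s².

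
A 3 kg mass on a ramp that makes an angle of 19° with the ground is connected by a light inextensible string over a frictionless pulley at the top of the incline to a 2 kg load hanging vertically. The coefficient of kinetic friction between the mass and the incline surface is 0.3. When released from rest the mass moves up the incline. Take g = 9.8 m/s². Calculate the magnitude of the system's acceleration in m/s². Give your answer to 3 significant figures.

0.338 m/s²

For the mass on the incline: the weight component along the slope is m₁g sin 19° = 3 × 9.8 × 0.3256 = 9.573 N and the normal force is N = m₁g cos 19° = 27.798 N.
Kinetic friction opposes the mass's motion up the incline: f = μN = 0.3 × 27.798 = 8.339 N acting down the slope.
Newton's second law for the mass (up-slope positive): T − 9.573 − 8.339 = 3 a. For the hanging load (downward positive): 2 × 9.8 − T = 2 a.
Adding the two equations eliminates T: 1.688 = 5 a, so a = 0.3376 m/s².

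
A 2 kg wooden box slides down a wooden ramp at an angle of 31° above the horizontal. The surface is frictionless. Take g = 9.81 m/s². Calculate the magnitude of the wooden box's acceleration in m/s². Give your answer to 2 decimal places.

5.05 m/s²

Resolving the weight along the incline: the component pulling the wooden box down the slope is mg sin 31° = 2 × 9.81 × 0.5150 = 10.104 N, and the normal force is N = mg cos 31° = 2 × 9.81 × 0.8572 = 16.818 N.
With no friction the net force along the incline is 10.104 N, so a = g sin 31° = 10.104 / 2 = 5.0520 m/s².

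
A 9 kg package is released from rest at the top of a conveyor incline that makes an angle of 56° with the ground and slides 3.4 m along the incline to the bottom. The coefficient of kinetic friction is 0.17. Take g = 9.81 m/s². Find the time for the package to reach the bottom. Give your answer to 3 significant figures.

The weight component along the incline is mg sin 56° = 73.196 N and the normal force is N = mg cos 56° = 49.371 N.
Friction up the slope is f = μN = 0.17 × 49.371 = 8.393 N, so the net downslope force is 73.196 − 8.393 = 64.803 N and a = 64.803 / 9 = 7.2003 m/s².
Starting from rest, L = ½at², so t = √(2L/a) = √(2 × 3.4 / 7.2003) = 0.9718 s.

0.972 s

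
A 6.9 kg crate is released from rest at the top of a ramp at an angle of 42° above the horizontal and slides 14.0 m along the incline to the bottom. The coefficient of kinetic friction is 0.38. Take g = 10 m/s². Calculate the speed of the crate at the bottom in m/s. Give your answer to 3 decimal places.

The weight component along the incline is mg sin 42° = 46.170 N and the normal force is N = mg cos 42° = 51.277 N.
Friction up the slope is f = μN = 0.38 × 51.277 = 19.485 N, so the net downslope force is 46.170 − 19.485 = 26.685 N and a = 26.685 / 6.9 = 3.8674 m/s².
Starting from rest over a distance of 14.0 m, v² = 2aL = 2 × 3.8674 × 14.0 = 108.2872, so v = 10.4061 m/s.

10.406 m/s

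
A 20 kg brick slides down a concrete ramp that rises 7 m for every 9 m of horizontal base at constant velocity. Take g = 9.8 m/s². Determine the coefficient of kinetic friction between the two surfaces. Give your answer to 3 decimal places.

At constant velocity the net force along the incline is zero: mg sin 37.87° = μ mg cos 37.87°.
So μ = tan 37.87° = 0.6139 / 0.7894 = 0.7777.

0.778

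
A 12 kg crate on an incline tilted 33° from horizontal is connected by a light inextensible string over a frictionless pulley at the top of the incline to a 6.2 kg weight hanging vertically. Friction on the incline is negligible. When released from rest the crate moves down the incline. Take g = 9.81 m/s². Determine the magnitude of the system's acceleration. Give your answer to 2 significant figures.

For the crate on the incline: the weight component along the slope is m₁g sin 33° = 12 × 9.81 × 0.5446 = 64.110 N and the normal force is N = m₁g cos 33° = 98.728 N.
Newton's second law for the crate (down-slope positive): 64.110 − T = 12 a. For the hanging weight (upward positive): T − 6.2 × 9.81 = 6.2 a.
Adding the two equations eliminates T: 3.288 = 18.2 a, so a = 0.1807 m/s².

0.18 m/s²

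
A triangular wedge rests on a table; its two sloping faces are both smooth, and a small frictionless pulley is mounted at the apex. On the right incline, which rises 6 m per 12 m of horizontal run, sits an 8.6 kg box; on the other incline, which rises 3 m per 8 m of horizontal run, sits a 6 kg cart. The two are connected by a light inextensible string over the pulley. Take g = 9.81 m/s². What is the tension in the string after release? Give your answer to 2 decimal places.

Resolve each weight along its own incline: the 8.6 kg mass has component 8.6 × 9.81 × sin 26.57° = 37.730 N down its slope, and the 6 kg mass has 6 × 9.81 × sin 20.56° = 20.667 N down its slope.
The 8.6 kg side's 37.730 N exceeds the other side's 20.667 N, so that mass slides down and the 6 kg mass slides up. Taking that direction as positive, Newton's second law for the whole system gives 37.730 − 20.667 = (8.6 + 6) a, so a = 17.063 / 14.6 = 1.1687 m/s².
For the 6 kg mass (up-slope positive): T − 20.667 = 6 × 1.1687, so T = 27.679 N.

27.68 N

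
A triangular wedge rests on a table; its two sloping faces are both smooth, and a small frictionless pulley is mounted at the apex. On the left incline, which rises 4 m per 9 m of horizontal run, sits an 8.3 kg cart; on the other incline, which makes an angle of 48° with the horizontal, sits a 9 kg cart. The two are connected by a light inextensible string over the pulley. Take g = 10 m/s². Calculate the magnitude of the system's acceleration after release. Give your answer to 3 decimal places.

1.918 m/s²

Resolve each weight along its own incline: the 8.3 kg mass has component 8.3 × 10 × sin 23.96° = 33.709 N down its slope, and the 9 kg mass has 9 × 10 × sin 48° = 66.883 N down its slope.
The 9 kg side's 66.883 N exceeds the other side's 33.709 N, so that mass slides down and the 8.3 kg mass slides up. Taking that direction as positive, Newton's second law for the whole system gives 66.883 − 33.709 = (8.3 + 9) a, so a = 33.174 / 17.3 = 1.9176 m/s².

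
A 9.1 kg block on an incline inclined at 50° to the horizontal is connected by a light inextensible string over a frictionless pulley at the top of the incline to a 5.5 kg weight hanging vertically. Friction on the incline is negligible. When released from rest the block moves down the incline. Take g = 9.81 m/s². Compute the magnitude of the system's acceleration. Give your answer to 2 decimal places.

For the block on the incline: the weight component along the slope is m₁g sin 50° = 9.1 × 9.81 × 0.7660 = 68.382 N and the normal force is N = m₁g cos 50° = 57.382 N.
Newton's second law for the block (down-slope positive): 68.382 − T = 9.1 a. For the hanging weight (upward positive): T − 5.5 × 9.81 = 5.5 a.
Adding the two equations eliminates T: 14.427 = 14.6 a, so a = 0.9882 m/s².

0.99 m/s²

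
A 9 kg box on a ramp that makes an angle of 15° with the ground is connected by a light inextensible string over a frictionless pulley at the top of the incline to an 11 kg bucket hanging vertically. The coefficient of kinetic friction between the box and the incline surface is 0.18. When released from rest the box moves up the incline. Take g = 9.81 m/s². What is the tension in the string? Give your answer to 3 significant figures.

69.6 N

For the box on the incline: the weight component along the slope is m₁g sin 15° = 9 × 9.81 × 0.2588 = 22.849 N and the normal force is N = m₁g cos 15° = 85.282 N.
Kinetic friction opposes the box's motion up the incline: f = μN = 0.18 × 85.282 = 15.351 N acting down the slope.
Newton's second law for the box (up-slope positive): T − 22.849 − 15.351 = 9 a. For the hanging bucket (downward positive): 11 × 9.81 − T = 11 a.
Adding the two equations eliminates T: 69.710 = 20 a, so a = 3.4855 m/s².
Then from the hanging bucket's equation, T = 11 × (9.81 − 3.4855) = 69.570 N.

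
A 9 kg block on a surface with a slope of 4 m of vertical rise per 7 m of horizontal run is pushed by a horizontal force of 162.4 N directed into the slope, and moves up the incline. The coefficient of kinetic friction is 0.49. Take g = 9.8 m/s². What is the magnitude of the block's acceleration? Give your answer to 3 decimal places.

The horizontal push has components F cos 29.74° = 162.4 × 0.8682 = 140.996 N up the incline and F sin 29.74° = 162.4 × 0.4961 = 80.567 N pressing into the surface.
The normal force is therefore N = mg cos 29.74° + F sin 29.74° = 76.575 + 80.567 = 157.142 N, and kinetic friction down the slope is μN = 0.49 × 157.142 = 77.000 N.
Along the incline: F cos 29.74° − mg sin 29.74° − μN = ma, so 140.996 − 43.756 − 77.000 = 9 a, giving a = 2.2489 m/s².

2.249 m/s²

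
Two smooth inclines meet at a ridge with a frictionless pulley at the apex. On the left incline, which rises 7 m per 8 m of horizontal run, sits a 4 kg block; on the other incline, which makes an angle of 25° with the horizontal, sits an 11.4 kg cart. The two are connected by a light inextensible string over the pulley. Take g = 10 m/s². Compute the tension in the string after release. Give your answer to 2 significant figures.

32 N

Resolve each weight along its own incline: the 4 kg mass has component 4 × 10 × sin 41.19° = 26.340 N down its slope, and the 11.4 kg mass has 11.4 × 10 × sin 25° = 48.178 N down its slope.
The 11.4 kg side's 48.178 N exceeds the other side's 26.340 N, so that mass slides down and the 4 kg mass slides up. Taking that direction as positive, Newton's second law for the whole system gives 48.178 − 26.340 = (4 + 11.4) a, so a = 21.838 / 15.4 = 1.4181 m/s².
For the 4 kg mass (up-slope positive): T − 26.340 = 4 × 1.4181, so T = 32.012 N.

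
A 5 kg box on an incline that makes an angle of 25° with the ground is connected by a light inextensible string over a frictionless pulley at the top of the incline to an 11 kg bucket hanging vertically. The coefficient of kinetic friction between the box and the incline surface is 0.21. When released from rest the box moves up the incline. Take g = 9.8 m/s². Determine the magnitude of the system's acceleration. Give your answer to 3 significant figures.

For the box on the incline: the weight component along the slope is m₁g sin 25° = 5 × 9.8 × 0.4226 = 20.707 N and the normal force is N = m₁g cos 25° = 44.409 N.
Kinetic friction opposes the box's motion up the incline: f = μN = 0.21 × 44.409 = 9.326 N acting down the slope.
Newton's second law for the box (up-slope positive): T − 20.707 − 9.326 = 5 a. For the hanging bucket (downward positive): 11 × 9.8 − T = 11 a.
Adding the two equations eliminates T: 77.767 = 16 a, so a = 4.8604 m/s².

4.86 m/s²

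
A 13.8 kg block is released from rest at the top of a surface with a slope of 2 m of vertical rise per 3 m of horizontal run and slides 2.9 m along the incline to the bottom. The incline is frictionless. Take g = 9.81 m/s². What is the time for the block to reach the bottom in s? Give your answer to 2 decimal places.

The weight component along the incline is mg sin 33.69° = 75.094 N and the normal force is N = mg cos 33.69° = 112.641 N.
With no friction, a = g sin 33.69° = 5.4416 m/s².
Starting from rest, L = ½at², so t = √(2L/a) = √(2 × 2.9 / 5.4416) = 1.0324 s.

1.03 s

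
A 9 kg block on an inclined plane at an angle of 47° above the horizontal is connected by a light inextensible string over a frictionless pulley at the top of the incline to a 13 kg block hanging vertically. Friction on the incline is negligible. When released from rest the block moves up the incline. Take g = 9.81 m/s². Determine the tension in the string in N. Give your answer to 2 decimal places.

For the block on the incline: the weight component along the slope is m₁g sin 47° = 9 × 9.81 × 0.7314 = 64.575 N and the normal force is N = m₁g cos 47° = 60.214 N.
Newton's second law for the block (up-slope positive): T − 64.575 = 9 a. For the hanging block (downward positive): 13 × 9.81 − T = 13 a.
Adding the two equations eliminates T: 62.955 = 22 a, so a = 2.8616 m/s².
Then from the hanging block's equation, T = 13 × (9.81 − 2.8616) = 90.329 N.

90.33 N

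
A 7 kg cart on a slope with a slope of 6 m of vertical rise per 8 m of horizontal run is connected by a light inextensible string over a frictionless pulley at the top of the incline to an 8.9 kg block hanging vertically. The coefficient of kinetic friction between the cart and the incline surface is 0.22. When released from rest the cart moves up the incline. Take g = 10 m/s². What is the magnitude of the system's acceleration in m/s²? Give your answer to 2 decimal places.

2.18 m/s²

For the cart on the incline: the weight component along the slope is m₁g sin 36.87° = 7 × 10 × 0.6000 = 42.000 N and the normal force is N = m₁g cos 36.87° = 56.000 N.
Kinetic friction opposes the cart's motion up the incline: f = μN = 0.22 × 56.000 = 12.320 N acting down the slope.
Newton's second law for the cart (up-slope positive): T − 42.000 − 12.320 = 7 a. For the hanging block (downward positive): 8.9 × 10 − T = 8.9 a.
Adding the two equations eliminates T: 34.680 = 15.9 a, so a = 2.1811 m/s².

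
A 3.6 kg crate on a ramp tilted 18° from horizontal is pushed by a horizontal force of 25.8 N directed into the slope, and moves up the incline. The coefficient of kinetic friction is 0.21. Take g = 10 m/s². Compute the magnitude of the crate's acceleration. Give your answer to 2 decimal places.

The horizontal push has components F cos 18° = 25.8 × 0.9511 = 24.538 N up the incline and F sin 18° = 25.8 × 0.3090 = 7.972 N pressing into the surface.
The normal force is therefore N = mg cos 18° + F sin 18° = 34.240 + 7.972 = 42.212 N, and kinetic friction down the slope is μN = 0.21 × 42.212 = 8.865 N.
Along the incline: F cos 18° − mg sin 18° − μN = ma, so 24.538 − 11.124 − 8.865 = 3.6 a, giving a = 1.2636 m/s².

1.26 m/s²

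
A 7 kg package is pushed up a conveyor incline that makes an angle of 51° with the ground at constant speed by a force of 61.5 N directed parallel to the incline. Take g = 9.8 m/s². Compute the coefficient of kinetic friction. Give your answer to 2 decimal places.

0.19

At constant speed ΣF = 0 along the incline. The applied 61.5 N acts up the slope; the weight component mg sin 51° = 53.312 N and kinetic friction μN both act down the slope.
So 61.5 = 53.312 + μ × 43.171, giving μ = (61.5 − 53.312) / 43.171 = 0.1897.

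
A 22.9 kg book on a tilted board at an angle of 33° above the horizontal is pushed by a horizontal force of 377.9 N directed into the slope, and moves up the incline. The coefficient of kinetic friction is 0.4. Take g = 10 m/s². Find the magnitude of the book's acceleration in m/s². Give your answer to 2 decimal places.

1.44 m/s²

The horizontal push has components F cos 33° = 377.9 × 0.8387 = 316.945 N up the incline and F sin 33° = 377.9 × 0.5446 = 205.804 N pressing into the surface.
The normal force is therefore N = mg cos 33° + F sin 33° = 192.062 + 205.804 = 397.866 N, and kinetic friction down the slope is μN = 0.4 × 397.866 = 159.146 N.
Along the incline: F cos 33° − mg sin 33° − μN = ma, so 316.945 − 124.713 − 159.146 = 22.9 a, giving a = 1.4448 m/s².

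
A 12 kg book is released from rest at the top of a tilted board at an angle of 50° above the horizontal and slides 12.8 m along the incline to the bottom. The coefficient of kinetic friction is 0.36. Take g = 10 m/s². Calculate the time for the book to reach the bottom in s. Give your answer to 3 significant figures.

2.19 s

The weight component along the incline is mg sin 50° = 91.925 N and the normal force is N = mg cos 50° = 77.135 N.
Friction up the slope is f = μN = 0.36 × 77.135 = 27.769 N, so the net downslope force is 91.925 − 27.769 = 64.156 N and a = 64.156 / 12 = 5.3463 m/s².
Starting from rest, L = ½at², so t = √(2L/a) = √(2 × 12.8 / 5.3463) = 2.1882 s.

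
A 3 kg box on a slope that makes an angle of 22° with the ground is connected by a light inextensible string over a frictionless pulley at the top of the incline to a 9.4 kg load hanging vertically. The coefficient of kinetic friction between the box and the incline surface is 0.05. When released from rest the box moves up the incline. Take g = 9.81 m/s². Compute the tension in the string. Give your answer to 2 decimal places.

31.70 N

For the box on the incline: the weight component along the slope is m₁g sin 22° = 3 × 9.81 × 0.3746 = 11.024 N and the normal force is N = m₁g cos 22° = 27.287 N.
Kinetic friction opposes the box's motion up the incline: f = μN = 0.05 × 27.287 = 1.364 N acting down the slope.
Newton's second law for the box (up-slope positive): T − 11.024 − 1.364 = 3 a. For the hanging load (downward positive): 9.4 × 9.81 − T = 9.4 a.
Adding the two equations eliminates T: 79.826 = 12.4 a, so a = 6.4376 m/s².
Then from the hanging load's equation, T = 9.4 × (9.81 − 6.4376) = 31.701 N.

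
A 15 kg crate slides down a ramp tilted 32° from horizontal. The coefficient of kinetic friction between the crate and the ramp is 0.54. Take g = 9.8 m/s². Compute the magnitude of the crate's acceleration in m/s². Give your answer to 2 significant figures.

Resolving the weight along the incline: the component pulling the crate down the slope is mg sin 32° = 15 × 9.8 × 0.5299 = 77.895 N, and the normal force is N = mg cos 32° = 15 × 9.8 × 0.8480 = 124.656 N.
Kinetic friction acts up the slope with magnitude f = μN = 0.54 × 124.656 = 67.314 N.
Net force along the incline is 77.895 − 67.314 = 10.581 N, so a = 10.581 / 15 = 0.7054 m/s².

0.71 m/s²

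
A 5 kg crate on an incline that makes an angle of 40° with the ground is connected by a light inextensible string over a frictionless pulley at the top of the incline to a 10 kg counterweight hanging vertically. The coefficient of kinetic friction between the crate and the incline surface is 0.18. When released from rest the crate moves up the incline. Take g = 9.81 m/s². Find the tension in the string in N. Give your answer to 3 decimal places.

58.228 N

For the crate on the incline: the weight component along the slope is m₁g sin 40° = 5 × 9.81 × 0.6428 = 31.529 N and the normal force is N = m₁g cos 40° = 37.574 N.
Kinetic friction opposes the crate's motion up the incline: f = μN = 0.18 × 37.574 = 6.763 N acting down the slope.
Newton's second law for the crate (up-slope positive): T − 31.529 − 6.763 = 5 a. For the hanging counterweight (downward positive): 10 × 9.81 − T = 10 a.
Adding the two equations eliminates T: 59.808 = 15 a, so a = 3.9872 m/s².
Then from the hanging counterweight's equation, T = 10 × (9.81 − 3.9872) = 58.228 N.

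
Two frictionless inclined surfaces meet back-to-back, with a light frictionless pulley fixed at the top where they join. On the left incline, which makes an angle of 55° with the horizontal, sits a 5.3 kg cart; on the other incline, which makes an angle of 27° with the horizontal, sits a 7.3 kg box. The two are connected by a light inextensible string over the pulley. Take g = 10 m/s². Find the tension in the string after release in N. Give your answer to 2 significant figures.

Resolve each weight along its own incline: the 5.3 kg mass has component 5.3 × 10 × sin 55° = 43.415 N down its slope, and the 7.3 kg mass has 7.3 × 10 × sin 27° = 33.141 N down its slope.
The 5.3 kg side's 43.415 N exceeds the other side's 33.141 N, so that mass slides down and the 7.3 kg mass slides up. Taking that direction as positive, Newton's second law for the whole system gives 43.415 − 33.141 = (5.3 + 7.3) a, so a = 10.274 / 12.6 = 0.8154 m/s².
For the 7.3 kg mass (up-slope positive): T − 33.141 = 7.3 × 0.8154, so T = 39.093 N.

39 N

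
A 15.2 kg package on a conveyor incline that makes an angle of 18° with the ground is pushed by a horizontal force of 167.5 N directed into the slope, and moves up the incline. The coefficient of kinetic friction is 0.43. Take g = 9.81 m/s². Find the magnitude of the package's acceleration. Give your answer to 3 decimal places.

The horizontal push has components F cos 18° = 167.5 × 0.9511 = 159.309 N up the incline and F sin 18° = 167.5 × 0.3090 = 51.758 N pressing into the surface.
The normal force is therefore N = mg cos 18° + F sin 18° = 141.820 + 51.758 = 193.578 N, and kinetic friction down the slope is μN = 0.43 × 193.578 = 83.239 N.
Along the incline: F cos 18° − mg sin 18° − μN = ma, so 159.309 − 46.076 − 83.239 = 15.2 a, giving a = 1.9733 m/s².

1.973 m/s²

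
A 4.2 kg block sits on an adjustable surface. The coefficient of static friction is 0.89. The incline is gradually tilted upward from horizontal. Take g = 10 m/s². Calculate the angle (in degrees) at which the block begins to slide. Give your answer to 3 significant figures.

At the threshold of sliding, static friction is at its maximum μ_s N and exactly balances the weight component along the incline: mg sin θ = μ_s mg cos θ.
Hence tan θ = μ_s = 0.89, so θ = arctan(0.89) = 41.6691°.

41.7°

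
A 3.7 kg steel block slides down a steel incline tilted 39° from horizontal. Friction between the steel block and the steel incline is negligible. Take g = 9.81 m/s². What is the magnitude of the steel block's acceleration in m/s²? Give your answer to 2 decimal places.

6.17 m/s²

Resolving the weight along the incline: the component pulling the steel block down the slope is mg sin 39° = 3.7 × 9.81 × 0.6293 = 22.842 N, and the normal force is N = mg cos 39° = 3.7 × 9.81 × 0.7771 = 28.206 N.
With no friction the net force along the incline is 22.842 N, so a = g sin 39° = 22.842 / 3.7 = 6.1735 m/s².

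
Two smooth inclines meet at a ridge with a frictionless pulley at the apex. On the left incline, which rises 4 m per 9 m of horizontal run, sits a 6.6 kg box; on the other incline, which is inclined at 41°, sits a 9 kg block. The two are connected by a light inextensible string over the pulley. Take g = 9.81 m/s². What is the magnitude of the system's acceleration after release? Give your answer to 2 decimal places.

Resolve each weight along its own incline: the 6.6 kg mass has component 6.6 × 9.81 × sin 23.96° = 26.296 N down its slope, and the 9 kg mass has 9 × 9.81 × sin 41° = 57.923 N down its slope.
The 9 kg side's 57.923 N exceeds the other side's 26.296 N, so that mass slides down and the 6.6 kg mass slides up. Taking that direction as positive, Newton's second law for the whole system gives 57.923 − 26.296 = (6.6 + 9) a, so a = 31.627 / 15.6 = 2.0274 m/s².

2.03 m/s²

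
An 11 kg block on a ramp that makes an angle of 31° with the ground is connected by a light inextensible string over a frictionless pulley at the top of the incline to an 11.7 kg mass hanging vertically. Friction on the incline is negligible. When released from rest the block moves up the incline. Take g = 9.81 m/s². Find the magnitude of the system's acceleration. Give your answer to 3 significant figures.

For the block on the incline: the weight component along the slope is m₁g sin 31° = 11 × 9.81 × 0.5150 = 55.574 N and the normal force is N = m₁g cos 31° = 92.497 N.
Newton's second law for the block (up-slope positive): T − 55.574 = 11 a. For the hanging mass (downward positive): 11.7 × 9.81 − T = 11.7 a.
Adding the two equations eliminates T: 59.203 = 22.7 a, so a = 2.6081 m/s².

2.61 m/s²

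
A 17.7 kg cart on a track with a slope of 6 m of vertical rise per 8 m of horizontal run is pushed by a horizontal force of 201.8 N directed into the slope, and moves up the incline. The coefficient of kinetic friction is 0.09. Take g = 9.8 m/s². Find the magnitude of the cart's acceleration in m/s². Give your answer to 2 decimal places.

The horizontal push has components F cos 36.87° = 201.8 × 0.8000 = 161.440 N up the incline and F sin 36.87° = 201.8 × 0.6000 = 121.080 N pressing into the surface.
The normal force is therefore N = mg cos 36.87° + F sin 36.87° = 138.768 + 121.080 = 259.848 N, and kinetic friction down the slope is μN = 0.09 × 259.848 = 23.386 N.
Along the incline: F cos 36.87° − mg sin 36.87° − μN = ma, so 161.440 − 104.076 − 23.386 = 17.7 a, giving a = 1.9197 m/s².

1.92 m/s²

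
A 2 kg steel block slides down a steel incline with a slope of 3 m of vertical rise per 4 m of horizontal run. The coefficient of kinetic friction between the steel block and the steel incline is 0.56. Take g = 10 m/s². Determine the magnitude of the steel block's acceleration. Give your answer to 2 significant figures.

1.5 m/s²

Resolving the weight along the incline: the component pulling the steel block down the slope is mg sin 36.87° = 2 × 10 × 0.6000 = 12.000 N, and the normal force is N = mg cos 36.87° = 2 × 10 × 0.8000 = 16.000 N.
Kinetic friction acts up the slope with magnitude f = μN = 0.56 × 16.000 = 8.960 N.
Net force along the incline is 12.000 − 8.960 = 3.040 N, so a = 3.040 / 2 = 1.5200 m/s².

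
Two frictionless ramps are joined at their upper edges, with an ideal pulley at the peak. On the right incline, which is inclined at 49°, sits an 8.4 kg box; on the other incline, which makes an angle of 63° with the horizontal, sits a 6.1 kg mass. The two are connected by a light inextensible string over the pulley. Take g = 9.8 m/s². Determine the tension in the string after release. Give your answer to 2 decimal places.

56.99 N

Resolve each weight along its own incline: the 8.4 kg mass has component 8.4 × 9.8 × sin 49° = 62.128 N down its slope, and the 6.1 kg mass has 6.1 × 9.8 × sin 63° = 53.264 N down its slope.
The 8.4 kg side's 62.128 N exceeds the other side's 53.264 N, so that mass slides down and the 6.1 kg mass slides up. Taking that direction as positive, Newton's second law for the whole system gives 62.128 − 53.264 = (8.4 + 6.1) a, so a = 8.864 / 14.5 = 0.6113 m/s².
For the 6.1 kg mass (up-slope positive): T − 53.264 = 6.1 × 0.6113, so T = 56.993 N.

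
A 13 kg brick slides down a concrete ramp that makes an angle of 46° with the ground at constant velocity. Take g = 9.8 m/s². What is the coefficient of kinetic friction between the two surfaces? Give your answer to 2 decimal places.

At constant velocity the net force along the incline is zero: mg sin 46° = μ mg cos 46°.
So μ = tan 46° = 0.7193 / 0.6947 = 1.0354.

1.04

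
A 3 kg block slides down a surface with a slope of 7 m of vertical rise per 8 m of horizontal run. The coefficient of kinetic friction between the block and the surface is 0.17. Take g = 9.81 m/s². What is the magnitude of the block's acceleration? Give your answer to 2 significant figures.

5.2 m/s²

Resolving the weight along the incline: the component pulling the block down the slope is mg sin 41.19° = 3 × 9.81 × 0.6585 = 19.380 N, and the normal force is N = mg cos 41.19° = 3 × 9.81 × 0.7526 = 22.149 N.
Kinetic friction acts up the slope with magnitude f = μN = 0.17 × 22.149 = 3.765 N.
Net force along the incline is 19.380 − 3.765 = 15.615 N, so a = 15.615 / 3 = 5.2050 m/s².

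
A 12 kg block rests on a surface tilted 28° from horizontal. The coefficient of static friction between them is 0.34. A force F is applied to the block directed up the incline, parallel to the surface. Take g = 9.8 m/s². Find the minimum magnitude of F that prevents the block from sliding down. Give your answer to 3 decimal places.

The normal force is N = mg cos 28° = 103.835 N. With F at its minimum the block is on the verge of sliding down, so static friction is at its maximum μ_s N = 0.34 × 103.835 = 35.304 N and acts up the slope.
Equilibrium along the incline: F + μ_s N = mg sin 28°, so F = 55.210 − 35.304 = 19.906 N.

19.906 N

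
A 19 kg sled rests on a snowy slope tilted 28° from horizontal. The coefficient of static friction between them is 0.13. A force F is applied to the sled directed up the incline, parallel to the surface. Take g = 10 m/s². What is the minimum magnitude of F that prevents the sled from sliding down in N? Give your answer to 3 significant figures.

67.4 N

The normal force is N = mg cos 28° = 167.760 N. With F at its minimum the sled is on the verge of sliding down, so static friction is at its maximum μ_s N = 0.13 × 167.760 = 21.809 N and acts up the slope.
Equilibrium along the incline: F + μ_s N = mg sin 28°, so F = 89.200 − 21.809 = 67.391 N.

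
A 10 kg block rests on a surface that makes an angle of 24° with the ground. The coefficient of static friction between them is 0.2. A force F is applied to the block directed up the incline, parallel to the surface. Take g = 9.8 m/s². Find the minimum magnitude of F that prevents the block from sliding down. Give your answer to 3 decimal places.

21.955 N

The normal force is N = mg cos 24° = 89.527 N. With F at its minimum the block is on the verge of sliding down, so static friction is at its maximum μ_s N = 0.2 × 89.527 = 17.905 N and acts up the slope.
Equilibrium along the incline: F + μ_s N = mg sin 24°, so F = 39.860 − 17.905 = 21.955 N.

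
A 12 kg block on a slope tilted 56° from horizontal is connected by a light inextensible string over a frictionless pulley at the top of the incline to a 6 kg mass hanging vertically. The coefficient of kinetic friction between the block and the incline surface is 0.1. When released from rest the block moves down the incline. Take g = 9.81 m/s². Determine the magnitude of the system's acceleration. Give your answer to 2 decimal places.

For the block on the incline: the weight component along the slope is m₁g sin 56° = 12 × 9.81 × 0.8290 = 97.590 N and the normal force is N = m₁g cos 56° = 65.828 N.
Kinetic friction opposes the block's motion down the incline: f = μN = 0.1 × 65.828 = 6.583 N acting up the slope.
Newton's second law for the block (down-slope positive): 97.590 − 6.583 − T = 12 a. For the hanging mass (upward positive): T − 6 × 9.81 = 6 a.
Adding the two equations eliminates T: 32.147 = 18 a, so a = 1.7859 m/s².

1.79 m/s²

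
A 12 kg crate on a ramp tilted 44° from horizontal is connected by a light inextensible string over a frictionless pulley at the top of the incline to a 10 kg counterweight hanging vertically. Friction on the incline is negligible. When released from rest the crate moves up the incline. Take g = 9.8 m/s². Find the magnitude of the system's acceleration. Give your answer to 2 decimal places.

For the crate on the incline: the weight component along the slope is m₁g sin 44° = 12 × 9.8 × 0.6947 = 81.697 N and the normal force is N = m₁g cos 44° = 84.594 N.
Newton's second law for the crate (up-slope positive): T − 81.697 = 12 a. For the hanging counterweight (downward positive): 10 × 9.8 − T = 10 a.
Adding the two equations eliminates T: 16.303 = 22 a, so a = 0.7410 m/s².

0.74 m/s²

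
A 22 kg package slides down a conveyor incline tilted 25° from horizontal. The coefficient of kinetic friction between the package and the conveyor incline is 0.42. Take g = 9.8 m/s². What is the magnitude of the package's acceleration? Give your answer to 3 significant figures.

0.411 m/s²

Resolving the weight along the incline: the component pulling the package down the slope is mg sin 25° = 22 × 9.8 × 0.4226 = 91.113 N, and the normal force is N = mg cos 25° = 22 × 9.8 × 0.9063 = 195.398 N.
Kinetic friction acts up the slope with magnitude f = μN = 0.42 × 195.398 = 82.067 N.
Net force along the incline is 91.113 − 82.067 = 9.046 N, so a = 9.046 / 22 = 0.4112 m/s².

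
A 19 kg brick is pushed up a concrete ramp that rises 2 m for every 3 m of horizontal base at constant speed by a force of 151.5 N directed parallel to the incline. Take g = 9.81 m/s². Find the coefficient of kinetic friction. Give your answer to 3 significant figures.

0.310

At constant speed ΣF = 0 along the incline. The applied 151.5 N acts up the slope; the weight component mg sin 33.69° = 103.391 N and kinetic friction μN both act down the slope.
So 151.5 = 103.391 + μ × 155.086, giving μ = (151.5 − 103.391) / 155.086 = 0.3102.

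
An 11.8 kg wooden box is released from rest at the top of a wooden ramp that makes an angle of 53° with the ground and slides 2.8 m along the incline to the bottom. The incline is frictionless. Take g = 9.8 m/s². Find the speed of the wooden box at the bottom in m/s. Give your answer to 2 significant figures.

The weight component along the incline is mg sin 53° = 92.354 N and the normal force is N = mg cos 53° = 69.594 N.
With no friction, a = g sin 53° = 7.8266 m/s².
Starting from rest over a distance of 2.8 m, v² = 2aL = 2 × 7.8266 × 2.8 = 43.8290, so v = 6.6203 m/s.

6.6 m/s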